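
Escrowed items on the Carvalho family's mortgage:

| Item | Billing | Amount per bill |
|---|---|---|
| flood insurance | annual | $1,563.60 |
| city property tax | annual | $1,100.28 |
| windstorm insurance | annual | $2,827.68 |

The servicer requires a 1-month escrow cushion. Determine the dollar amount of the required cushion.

Flood insurance: $1,563.60 annually
City property tax: $1,100.28 annually
Windstorm insurance: $2,827.68 annually
Combined annual = $1,563.60 + $1,100.28 + $2,827.68 = $5,491.56
Base monthly escrow = $5,491.56 ÷ 12 = $457.63
Cushion = 1 × $457.63 = $457.63

$457.63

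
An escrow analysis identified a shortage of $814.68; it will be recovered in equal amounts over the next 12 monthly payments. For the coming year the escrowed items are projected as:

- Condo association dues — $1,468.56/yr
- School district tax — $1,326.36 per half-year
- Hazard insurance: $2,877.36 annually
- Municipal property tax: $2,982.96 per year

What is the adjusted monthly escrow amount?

$899.69

Condo association dues = $1,468.56/yr
School district tax = $1,326.36 × 2 = $2,652.72/yr
Hazard insurance = $2,877.36/yr
Municipal property tax = $2,982.96/yr
Yearly total = $9,981.60
Monthly escrow = $9,981.60 / 12 = $831.80
Monthly shortage recovery: $814.68 ÷ 12 = $67.89
New monthly escrow = $831.80 + $67.89 = $899.69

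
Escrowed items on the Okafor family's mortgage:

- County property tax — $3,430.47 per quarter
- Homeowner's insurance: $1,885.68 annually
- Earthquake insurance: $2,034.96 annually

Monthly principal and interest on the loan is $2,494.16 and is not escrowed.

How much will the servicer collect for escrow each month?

$1,470.21

County property tax — $3,430.47 × 4 = $13,721.88
Homeowner's insurance — $1,885.68
Earthquake insurance — $2,034.96
Yearly total = $17,642.52
Per month = $17,642.52 ÷ 12 = $1,470.21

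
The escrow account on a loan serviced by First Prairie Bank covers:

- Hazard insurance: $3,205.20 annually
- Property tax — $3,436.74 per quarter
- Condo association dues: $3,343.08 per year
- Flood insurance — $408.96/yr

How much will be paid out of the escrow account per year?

$20,704.20

Hazard insurance: $3,205.20 per year
Property tax: $3,436.74 × 4 = $13,746.96 per year
Condo association dues: $3,343.08 per year
Flood insurance: $408.96 per year
Total per year = $3,205.20 + $13,746.96 + $3,343.08 + $408.96 = $20,704.20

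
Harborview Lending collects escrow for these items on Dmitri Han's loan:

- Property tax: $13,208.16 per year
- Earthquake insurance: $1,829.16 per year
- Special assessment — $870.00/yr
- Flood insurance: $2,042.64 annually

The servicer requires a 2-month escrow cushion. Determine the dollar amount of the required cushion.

Property tax — $13,208.16 annually
Earthquake insurance — $1,829.16 annually
Special assessment — $870.00 annually
Flood insurance — $2,042.64 annually
Annual escrow total = $17,949.96
Base monthly escrow = $17,949.96 ÷ 12 = $1,495.83
Required cushion = 2 × $1,495.83 = $2,991.66

$2,991.66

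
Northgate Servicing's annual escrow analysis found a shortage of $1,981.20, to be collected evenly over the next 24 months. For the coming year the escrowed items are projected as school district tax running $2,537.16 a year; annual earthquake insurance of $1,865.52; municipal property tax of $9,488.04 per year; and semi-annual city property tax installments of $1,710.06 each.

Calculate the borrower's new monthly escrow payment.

$1,525.12

School district tax = $2,537.16/yr
Earthquake insurance = $1,865.52/yr
Municipal property tax = $9,488.04/yr
City property tax = $1,710.06 × 2 = $3,420.12/yr
Annual escrow total = $17,310.84
Monthly = $17,310.84 / 12 = $1,442.57
Shortage spread = $1,981.20 / 24 = $82.55/mo
New monthly escrow = $1,442.57 + $82.55 = $1,525.12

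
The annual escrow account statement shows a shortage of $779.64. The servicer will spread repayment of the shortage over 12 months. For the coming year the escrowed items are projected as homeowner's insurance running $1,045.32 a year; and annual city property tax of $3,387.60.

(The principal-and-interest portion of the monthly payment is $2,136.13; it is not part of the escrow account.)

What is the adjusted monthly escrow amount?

Homeowner's insurance: $1,045.32/yr
City property tax: $3,387.60/yr
Yearly total = $4,432.92
Monthly escrow = $4,432.92 ÷ 12 = $369.41
Shortage per month = $779.64 ÷ 12 = $64.97
Adjusted monthly = $369.41 + $64.97 = $434.38

$434.38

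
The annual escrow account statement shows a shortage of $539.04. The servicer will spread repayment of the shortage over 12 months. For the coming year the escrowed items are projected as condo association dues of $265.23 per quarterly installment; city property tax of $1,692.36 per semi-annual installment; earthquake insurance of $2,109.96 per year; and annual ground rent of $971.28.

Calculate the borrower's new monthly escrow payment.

$672.16

Condo association dues — $265.23 × 4 = $1,060.92/yr
City property tax — $1,692.36 × 2 = $3,384.72/yr
Earthquake insurance — $2,109.96/yr
Ground rent — $971.28/yr
Yearly total = $7,526.88
Per month = $7,526.88 ÷ 12 = $627.24
Shortage per month = $539.04 / 12 = $44.92
New monthly escrow = $627.24 + $44.92 = $672.16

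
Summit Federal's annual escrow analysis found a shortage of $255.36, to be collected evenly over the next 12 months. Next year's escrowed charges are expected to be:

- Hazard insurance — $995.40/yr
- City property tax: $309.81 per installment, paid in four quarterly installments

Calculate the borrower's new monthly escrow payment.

Hazard insurance = $995.40 per year
City property tax = $309.81 × 4 = $1,239.24 per year
Total annual escrow = $995.40 + $1,239.24 = $2,234.64
Per month = $2,234.64 ÷ 12 = $186.22
Shortage spread = $255.36 ÷ 12 = $21.28/mo
Adjusted monthly = $186.22 + $21.28 = $207.50

$207.50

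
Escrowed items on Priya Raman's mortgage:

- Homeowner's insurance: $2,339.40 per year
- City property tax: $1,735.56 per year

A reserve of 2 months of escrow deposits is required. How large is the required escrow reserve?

Homeowner's insurance = $2,339.40 annually
City property tax = $1,735.56 annually
Total annual escrow = $2,339.40 + $1,735.56 = $4,074.96
Monthly = $4,074.96 ÷ 12 = $339.58
Reserve = 2 × $339.58 = $679.16

$679.16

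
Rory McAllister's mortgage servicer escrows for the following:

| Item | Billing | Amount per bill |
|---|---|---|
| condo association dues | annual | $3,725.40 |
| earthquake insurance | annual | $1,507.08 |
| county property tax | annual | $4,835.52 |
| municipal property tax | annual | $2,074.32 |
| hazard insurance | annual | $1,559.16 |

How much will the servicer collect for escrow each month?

Condo association dues = $3,725.40 annually
Earthquake insurance = $1,507.08 annually
County property tax = $4,835.52 annually
Municipal property tax = $2,074.32 annually
Hazard insurance = $1,559.16 annually
Total annual escrow = $3,725.40 + $1,507.08 + $4,835.52 + $2,074.32 + $1,559.16 = $13,701.48
Per month = $13,701.48 / 12 = $1,141.79

$1,141.79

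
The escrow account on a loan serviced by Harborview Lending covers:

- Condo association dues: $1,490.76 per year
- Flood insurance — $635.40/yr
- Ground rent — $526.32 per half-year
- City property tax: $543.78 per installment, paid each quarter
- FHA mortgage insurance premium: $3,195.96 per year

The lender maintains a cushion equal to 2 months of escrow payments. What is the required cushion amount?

$1,424.98

Condo association dues — $1,490.76 annually
Flood insurance — $635.40 annually
Ground rent — $526.32 × 2 = $1,052.64 annually
City property tax — $543.78 × 4 = $2,175.12 annually
FHA mortgage insurance premium — $3,195.96 annually
Total annual escrow = $8,549.88
Monthly escrow = $8,549.88 / 12 = $712.49
Cushion = 2 × $712.49 = $1,424.98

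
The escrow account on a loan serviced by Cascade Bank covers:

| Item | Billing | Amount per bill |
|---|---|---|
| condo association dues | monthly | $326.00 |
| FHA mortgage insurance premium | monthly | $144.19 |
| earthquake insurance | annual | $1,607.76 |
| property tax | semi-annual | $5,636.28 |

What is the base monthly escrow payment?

$1,543.55

Condo association dues — $326.00 × 12 = $3,912.00 annually
FHA mortgage insurance premium — $144.19 × 12 = $1,730.28 annually
Earthquake insurance — $1,607.76 annually
Property tax — $5,636.28 × 2 = $11,272.56 annually
Total annual escrow = $3,912.00 + $1,730.28 + $1,607.76 + $11,272.56 = $18,522.60
Monthly escrow = $18,522.60 / 12 = $1,543.55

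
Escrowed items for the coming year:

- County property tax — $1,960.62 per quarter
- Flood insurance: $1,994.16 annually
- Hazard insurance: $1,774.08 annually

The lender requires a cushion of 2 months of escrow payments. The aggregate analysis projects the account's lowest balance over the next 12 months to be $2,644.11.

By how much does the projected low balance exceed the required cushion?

County property tax: $1,960.62 × 4 = $7,842.48
Flood insurance: $1,994.16
Hazard insurance: $1,774.08
Total per year = $7,842.48 + $1,994.16 + $1,774.08 = $11,610.72
Monthly = $11,610.72 ÷ 12 = $967.56
Cushion = 2 × $967.56 = $1,935.12
Excess over cushion: $2,644.11 − $1,935.12 = $708.99

$708.99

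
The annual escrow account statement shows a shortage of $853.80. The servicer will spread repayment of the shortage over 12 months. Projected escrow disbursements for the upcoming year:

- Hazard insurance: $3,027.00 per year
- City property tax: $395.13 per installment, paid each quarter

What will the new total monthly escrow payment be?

$455.11

Hazard insurance: $3,027.00 per year
City property tax: $395.13 × 4 = $1,580.52 per year
Yearly total = $3,027.00 + $1,580.52 = $4,607.52
Per month = $4,607.52 ÷ 12 = $383.96
Monthly shortage recovery: $853.80 ÷ 12 = $71.15
Adjusted monthly = $383.96 + $71.15 = $455.11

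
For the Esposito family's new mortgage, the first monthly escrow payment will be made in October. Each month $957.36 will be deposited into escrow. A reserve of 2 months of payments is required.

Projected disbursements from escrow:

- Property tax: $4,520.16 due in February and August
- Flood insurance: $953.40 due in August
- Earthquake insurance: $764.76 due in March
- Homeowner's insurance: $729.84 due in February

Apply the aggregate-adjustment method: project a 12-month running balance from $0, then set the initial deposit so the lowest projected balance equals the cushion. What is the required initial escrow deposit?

Cushion = 2 × $957.36 = $1,914.72
Trial balance (start $0, +$957.36 each month, − disbursements):
  Oct: +$957.36 → $957.36
  Nov: +$957.36 → $1,914.72
  Dec: +$957.36 → $2,872.08
  Jan: +$957.36 → $3,829.44
  Feb: +$957.36 − $5,250.00 → -$463.20
  Mar: +$957.36 − $764.76 → -$270.60
  Apr: +$957.36 → $686.76
  May: +$957.36 → $1,644.12
  Jun: +$957.36 → $2,601.48
  Jul: +$957.36 → $3,558.84
  Aug: +$957.36 − $5,473.56 → -$957.36
  Sep: +$957.36 → $0.00
Lowest trial balance = -$957.36 (Aug)
Initial deposit = cushion − low point = $1,914.72 − (-$957.36) = $2,872.08

$2,872.08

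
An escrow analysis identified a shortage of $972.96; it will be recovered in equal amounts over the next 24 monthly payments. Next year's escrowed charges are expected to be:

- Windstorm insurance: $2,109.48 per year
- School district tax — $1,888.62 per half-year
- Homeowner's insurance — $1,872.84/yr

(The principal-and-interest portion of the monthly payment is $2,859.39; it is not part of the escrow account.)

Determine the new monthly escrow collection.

Windstorm insurance: $2,109.48
School district tax: $1,888.62 × 2 = $3,777.24
Homeowner's insurance: $1,872.84
Combined annual = $2,109.48 + $3,777.24 + $1,872.84 = $7,759.56
Monthly escrow = $7,759.56 / 12 = $646.63
Shortage spread = $972.96 / 24 = $40.54/mo
Adjusted monthly = $646.63 + $40.54 = $687.17

$687.17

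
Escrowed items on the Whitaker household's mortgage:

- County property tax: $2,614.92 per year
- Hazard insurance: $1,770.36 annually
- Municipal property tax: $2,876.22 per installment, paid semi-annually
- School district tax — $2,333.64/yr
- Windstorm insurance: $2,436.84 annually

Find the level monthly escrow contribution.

$1,242.35

County property tax = $2,614.92
Hazard insurance = $1,770.36
Municipal property tax = $2,876.22 × 2 = $5,752.44
School district tax = $2,333.64
Windstorm insurance = $2,436.84
Total annual escrow = $2,614.92 + $1,770.36 + $5,752.44 + $2,333.64 + $2,436.84 = $14,908.20
Per month = $14,908.20 / 12 = $1,242.35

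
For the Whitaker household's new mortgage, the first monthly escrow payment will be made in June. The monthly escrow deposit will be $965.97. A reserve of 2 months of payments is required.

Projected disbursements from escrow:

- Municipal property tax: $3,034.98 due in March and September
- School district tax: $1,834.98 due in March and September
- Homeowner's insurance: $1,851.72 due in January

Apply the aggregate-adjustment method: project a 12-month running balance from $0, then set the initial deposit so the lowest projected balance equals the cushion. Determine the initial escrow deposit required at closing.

Cushion = 2 × $965.97 = $1,931.94
Trial balance (start $0, +$965.97 each month, − disbursements):
  Jun: +$965.97 → $965.97
  Jul: +$965.97 → $1,931.94
  Aug: +$965.97 → $2,897.91
  Sep: +$965.97 − $4,869.96 → -$1,006.08
  Oct: +$965.97 → -$40.11
  Nov: +$965.97 → $925.86
  Dec: +$965.97 → $1,891.83
  Jan: +$965.97 − $1,851.72 → $1,006.08
  Feb: +$965.97 → $1,972.05
  Mar: +$965.97 − $4,869.96 → -$1,931.94
  Apr: +$965.97 → -$965.97
  May: +$965.97 → $0.00
Lowest trial balance = -$1,931.94 (Mar)
Initial deposit = cushion − low point = $1,931.94 − (-$1,931.94) = $3,863.88

$3,863.88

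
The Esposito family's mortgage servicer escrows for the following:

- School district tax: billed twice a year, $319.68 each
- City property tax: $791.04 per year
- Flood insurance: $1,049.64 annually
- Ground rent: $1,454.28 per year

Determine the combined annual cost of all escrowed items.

$3,934.32

School district tax = $319.68 × 2 = $639.36/yr
City property tax = $791.04/yr
Flood insurance = $1,049.64/yr
Ground rent = $1,454.28/yr
Total per year = $639.36 + $791.04 + $1,049.64 + $1,454.28 = $3,934.32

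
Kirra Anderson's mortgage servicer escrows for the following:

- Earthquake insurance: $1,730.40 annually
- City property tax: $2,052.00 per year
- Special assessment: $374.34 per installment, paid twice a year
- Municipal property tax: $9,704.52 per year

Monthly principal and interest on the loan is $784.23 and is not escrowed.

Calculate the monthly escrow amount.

Earthquake insurance — $1,730.40 annually
City property tax — $2,052.00 annually
Special assessment — $374.34 × 2 = $748.68 annually
Municipal property tax — $9,704.52 annually
Total per year = $1,730.40 + $2,052.00 + $748.68 + $9,704.52 = $14,235.60
Monthly = $14,235.60 ÷ 12 = $1,186.30

$1,186.30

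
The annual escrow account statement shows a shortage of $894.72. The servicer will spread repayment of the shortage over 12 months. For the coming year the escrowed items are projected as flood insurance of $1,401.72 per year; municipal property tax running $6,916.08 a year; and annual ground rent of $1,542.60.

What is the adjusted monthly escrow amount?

Flood insurance — $1,401.72/yr
Municipal property tax — $6,916.08/yr
Ground rent — $1,542.60/yr
Total annual escrow = $1,401.72 + $6,916.08 + $1,542.60 = $9,860.40
Monthly = $9,860.40 / 12 = $821.70
Shortage per month = $894.72 / 12 = $74.56
Adjusted monthly = $821.70 + $74.56 = $896.26

$896.26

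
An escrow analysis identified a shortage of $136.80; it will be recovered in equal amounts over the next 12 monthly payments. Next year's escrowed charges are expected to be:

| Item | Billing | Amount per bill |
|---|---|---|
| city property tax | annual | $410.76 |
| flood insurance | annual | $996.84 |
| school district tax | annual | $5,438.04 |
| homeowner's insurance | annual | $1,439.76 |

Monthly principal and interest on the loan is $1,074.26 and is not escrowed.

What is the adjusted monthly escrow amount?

City property tax — $410.76 per year
Flood insurance — $996.84 per year
School district tax — $5,438.04 per year
Homeowner's insurance — $1,439.76 per year
Yearly total = $8,285.40
Per month = $8,285.40 / 12 = $690.45
Shortage per month = $136.80 / 12 = $11.40
Adjusted monthly = $690.45 + $11.40 = $701.85

$701.85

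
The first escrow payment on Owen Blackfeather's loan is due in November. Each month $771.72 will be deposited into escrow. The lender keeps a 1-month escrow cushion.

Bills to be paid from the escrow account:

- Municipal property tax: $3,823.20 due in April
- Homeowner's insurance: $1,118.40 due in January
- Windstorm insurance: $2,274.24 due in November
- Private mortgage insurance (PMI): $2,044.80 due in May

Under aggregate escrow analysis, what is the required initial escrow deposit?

$4,630.32

Cushion = 1 × $771.72 = $771.72
Trial balance (start $0, +$771.72 each month, − disbursements):
  Nov: +$771.72 − $2,274.24 → -$1,502.52
  Dec: +$771.72 → -$730.80
  Jan: +$771.72 − $1,118.40 → -$1,077.48
  Feb: +$771.72 → -$305.76
  Mar: +$771.72 → $465.96
  Apr: +$771.72 − $3,823.20 → -$2,585.52
  May: +$771.72 − $2,044.80 → -$3,858.60
  Jun: +$771.72 → -$3,086.88
  Jul: +$771.72 → -$2,315.16
  Aug: +$771.72 → -$1,543.44
  Sep: +$771.72 → -$771.72
  Oct: +$771.72 → $0.00
Lowest trial balance = -$3,858.60 (May)
Initial deposit = cushion − low point = $771.72 − (-$3,858.60) = $4,630.32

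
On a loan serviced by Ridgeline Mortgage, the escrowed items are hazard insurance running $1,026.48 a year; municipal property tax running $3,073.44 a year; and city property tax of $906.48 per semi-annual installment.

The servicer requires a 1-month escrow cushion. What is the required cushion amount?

$492.74

Hazard insurance — $1,026.48 per year
Municipal property tax — $3,073.44 per year
City property tax — $906.48 × 2 = $1,812.96 per year
Yearly total = $5,912.88
Monthly escrow = $5,912.88 / 12 = $492.74
Reserve = 1 × $492.74 = $492.74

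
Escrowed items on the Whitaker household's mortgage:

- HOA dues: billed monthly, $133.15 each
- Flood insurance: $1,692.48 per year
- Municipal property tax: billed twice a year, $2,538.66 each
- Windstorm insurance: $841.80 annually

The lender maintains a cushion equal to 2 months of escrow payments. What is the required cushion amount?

$1,534.90

HOA dues = $133.15 × 12 = $1,597.80 per year
Flood insurance = $1,692.48 per year
Municipal property tax = $2,538.66 × 2 = $5,077.32 per year
Windstorm insurance = $841.80 per year
Total per year = $1,597.80 + $1,692.48 + $5,077.32 + $841.80 = $9,209.40
Base monthly escrow = $9,209.40 ÷ 12 = $767.45
Cushion = 2 × $767.45 = $1,534.90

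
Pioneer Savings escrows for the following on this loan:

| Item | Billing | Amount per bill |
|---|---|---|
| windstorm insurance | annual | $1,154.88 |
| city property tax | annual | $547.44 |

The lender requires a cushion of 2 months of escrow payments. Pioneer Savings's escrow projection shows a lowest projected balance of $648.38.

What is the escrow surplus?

Windstorm insurance = $1,154.88 per year
City property tax = $547.44 per year
Total per year = $1,154.88 + $547.44 = $1,702.32
Monthly escrow = $1,702.32 / 12 = $141.86
Required reserve = 2 × $141.86 = $283.72
Surplus = $648.38 − $283.72 = $364.66

$364.66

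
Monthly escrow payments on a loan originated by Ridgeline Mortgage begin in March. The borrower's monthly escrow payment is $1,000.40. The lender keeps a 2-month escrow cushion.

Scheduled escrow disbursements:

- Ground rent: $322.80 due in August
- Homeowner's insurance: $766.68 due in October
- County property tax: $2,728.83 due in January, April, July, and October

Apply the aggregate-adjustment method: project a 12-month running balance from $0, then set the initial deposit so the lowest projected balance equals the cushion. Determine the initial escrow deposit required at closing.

$3,273.57

Cushion = 2 × $1,000.40 = $2,000.80
Trial balance (start $0, +$1,000.40 each month, − disbursements):
  Mar: +$1,000.40 → $1,000.40
  Apr: +$1,000.40 − $2,728.83 → -$728.03
  May: +$1,000.40 → $272.37
  Jun: +$1,000.40 → $1,272.77
  Jul: +$1,000.40 − $2,728.83 → -$455.66
  Aug: +$1,000.40 − $322.80 → $221.94
  Sep: +$1,000.40 → $1,222.34
  Oct: +$1,000.40 − $3,495.51 → -$1,272.77
  Nov: +$1,000.40 → -$272.37
  Dec: +$1,000.40 → $728.03
  Jan: +$1,000.40 − $2,728.83 → -$1,000.40
  Feb: +$1,000.40 → $0.00
Lowest trial balance = -$1,272.77 (Oct)
Initial deposit = cushion − low point = $2,000.80 − (-$1,272.77) = $3,273.57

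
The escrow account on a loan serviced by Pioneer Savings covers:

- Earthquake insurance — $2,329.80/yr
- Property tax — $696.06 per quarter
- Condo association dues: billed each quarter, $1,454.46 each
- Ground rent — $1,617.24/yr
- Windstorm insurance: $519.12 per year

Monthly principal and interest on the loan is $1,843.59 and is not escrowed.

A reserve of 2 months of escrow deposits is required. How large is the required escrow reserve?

$2,178.04

Earthquake insurance = $2,329.80/yr
Property tax = $696.06 × 4 = $2,784.24/yr
Condo association dues = $1,454.46 × 4 = $5,817.84/yr
Ground rent = $1,617.24/yr
Windstorm insurance = $519.12/yr
Yearly total = $13,068.24
Monthly escrow = $13,068.24 / 12 = $1,089.02
Reserve = 2 × $1,089.02 = $2,178.04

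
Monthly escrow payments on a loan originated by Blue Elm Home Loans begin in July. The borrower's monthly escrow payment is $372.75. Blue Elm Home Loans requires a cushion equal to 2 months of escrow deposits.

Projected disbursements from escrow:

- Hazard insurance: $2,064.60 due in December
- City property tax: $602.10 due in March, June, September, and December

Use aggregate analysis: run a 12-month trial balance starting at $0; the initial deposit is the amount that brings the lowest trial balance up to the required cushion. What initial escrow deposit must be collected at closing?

Cushion = 2 × $372.75 = $745.50
Trial balance (start $0, +$372.75 each month, − disbursements):
  Jul: +$372.75 → $372.75
  Aug: +$372.75 → $745.50
  Sep: +$372.75 − $602.10 → $516.15
  Oct: +$372.75 → $888.90
  Nov: +$372.75 → $1,261.65
  Dec: +$372.75 − $2,666.70 → -$1,032.30
  Jan: +$372.75 → -$659.55
  Feb: +$372.75 → -$286.80
  Mar: +$372.75 − $602.10 → -$516.15
  Apr: +$372.75 → -$143.40
  May: +$372.75 → $229.35
  Jun: +$372.75 − $602.10 → $0.00
Lowest trial balance = -$1,032.30 (Dec)
Initial deposit = cushion − low point = $745.50 − (-$1,032.30) = $1,777.80

$1,777.80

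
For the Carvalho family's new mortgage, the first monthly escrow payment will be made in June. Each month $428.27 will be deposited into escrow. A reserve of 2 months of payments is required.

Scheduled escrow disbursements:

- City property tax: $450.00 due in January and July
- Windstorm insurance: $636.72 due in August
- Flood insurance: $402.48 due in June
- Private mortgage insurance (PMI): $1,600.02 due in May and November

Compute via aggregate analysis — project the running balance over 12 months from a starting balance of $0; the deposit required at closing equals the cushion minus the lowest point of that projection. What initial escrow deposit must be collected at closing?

$1,376.14

Cushion = 2 × $428.27 = $856.54
Trial balance (start $0, +$428.27 each month, − disbursements):
  Jun: +$428.27 − $402.48 → $25.79
  Jul: +$428.27 − $450.00 → $4.06
  Aug: +$428.27 − $636.72 → -$204.39
  Sep: +$428.27 → $223.88
  Oct: +$428.27 → $652.15
  Nov: +$428.27 − $1,600.02 → -$519.60
  Dec: +$428.27 → -$91.33
  Jan: +$428.27 − $450.00 → -$113.06
  Feb: +$428.27 → $315.21
  Mar: +$428.27 → $743.48
  Apr: +$428.27 → $1,171.75
  May: +$428.27 − $1,600.02 → $0.00
Lowest trial balance = -$519.60 (Nov)
Initial deposit = cushion − low point = $856.54 − (-$519.60) = $1,376.14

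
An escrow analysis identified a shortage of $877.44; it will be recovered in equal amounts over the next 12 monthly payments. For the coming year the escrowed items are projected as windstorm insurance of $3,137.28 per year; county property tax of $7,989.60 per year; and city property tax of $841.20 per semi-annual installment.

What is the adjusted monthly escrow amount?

Windstorm insurance = $3,137.28 annually
County property tax = $7,989.60 annually
City property tax = $841.20 × 2 = $1,682.40 annually
Total per year = $12,809.28
Monthly = $12,809.28 / 12 = $1,067.44
Shortage spread = $877.44 ÷ 12 = $73.12/mo
Adjusted monthly = $1,067.44 + $73.12 = $1,140.56

$1,140.56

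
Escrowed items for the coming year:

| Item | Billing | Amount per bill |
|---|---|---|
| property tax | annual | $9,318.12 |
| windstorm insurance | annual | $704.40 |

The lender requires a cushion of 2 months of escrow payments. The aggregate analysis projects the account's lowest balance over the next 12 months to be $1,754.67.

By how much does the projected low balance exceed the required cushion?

$84.25

Property tax — $9,318.12
Windstorm insurance — $704.40
Total annual escrow = $9,318.12 + $704.40 = $10,022.52
Base monthly escrow = $10,022.52 ÷ 12 = $835.21
Required reserve = 2 × $835.21 = $1,670.42
Surplus = $1,754.67 − $1,670.42 = $84.25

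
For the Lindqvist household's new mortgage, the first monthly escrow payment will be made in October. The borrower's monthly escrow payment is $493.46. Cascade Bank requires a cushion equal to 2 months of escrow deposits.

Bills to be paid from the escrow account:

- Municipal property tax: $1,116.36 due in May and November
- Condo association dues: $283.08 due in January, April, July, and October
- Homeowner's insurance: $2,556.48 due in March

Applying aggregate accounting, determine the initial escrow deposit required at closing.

$2,677.68

Cushion = 2 × $493.46 = $986.92
Trial balance (start $0, +$493.46 each month, − disbursements):
  Oct: +$493.46 − $283.08 → $210.38
  Nov: +$493.46 − $1,116.36 → -$412.52
  Dec: +$493.46 → $80.94
  Jan: +$493.46 − $283.08 → $291.32
  Feb: +$493.46 → $784.78
  Mar: +$493.46 − $2,556.48 → -$1,278.24
  Apr: +$493.46 − $283.08 → -$1,067.86
  May: +$493.46 − $1,116.36 → -$1,690.76
  Jun: +$493.46 → -$1,197.30
  Jul: +$493.46 − $283.08 → -$986.92
  Aug: +$493.46 → -$493.46
  Sep: +$493.46 → $0.00
Lowest trial balance = -$1,690.76 (May)
Initial deposit = cushion − low point = $986.92 − (-$1,690.76) = $2,677.68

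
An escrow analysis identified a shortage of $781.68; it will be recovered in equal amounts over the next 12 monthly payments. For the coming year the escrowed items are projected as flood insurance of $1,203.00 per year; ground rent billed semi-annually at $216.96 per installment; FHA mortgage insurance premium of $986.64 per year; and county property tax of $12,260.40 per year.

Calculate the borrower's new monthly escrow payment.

Flood insurance = $1,203.00 annually
Ground rent = $216.96 × 2 = $433.92 annually
FHA mortgage insurance premium = $986.64 annually
County property tax = $12,260.40 annually
Annual escrow total = $14,883.96
Base monthly escrow = $14,883.96 / 12 = $1,240.33
Monthly shortage recovery: $781.68 ÷ 12 = $65.14
Adjusted monthly = $1,240.33 + $65.14 = $1,305.47

$1,305.47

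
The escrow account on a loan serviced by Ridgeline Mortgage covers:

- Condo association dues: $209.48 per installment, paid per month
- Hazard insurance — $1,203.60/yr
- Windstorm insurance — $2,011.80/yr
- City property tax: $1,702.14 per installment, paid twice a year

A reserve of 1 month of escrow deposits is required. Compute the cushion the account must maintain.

$761.12

Condo association dues: $209.48 × 12 = $2,513.76
Hazard insurance: $1,203.60
Windstorm insurance: $2,011.80
City property tax: $1,702.14 × 2 = $3,404.28
Combined annual = $9,133.44
Per month = $9,133.44 / 12 = $761.12
Reserve = 1 × $761.12 = $761.12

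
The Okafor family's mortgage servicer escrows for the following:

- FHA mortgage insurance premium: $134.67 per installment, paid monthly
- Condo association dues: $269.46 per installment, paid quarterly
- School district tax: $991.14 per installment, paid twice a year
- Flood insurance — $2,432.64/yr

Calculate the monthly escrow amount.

FHA mortgage insurance premium = $134.67 × 12 = $1,616.04/yr
Condo association dues = $269.46 × 4 = $1,077.84/yr
School district tax = $991.14 × 2 = $1,982.28/yr
Flood insurance = $2,432.64/yr
Annual escrow total = $7,108.80
Monthly escrow = $7,108.80 ÷ 12 = $592.40

$592.40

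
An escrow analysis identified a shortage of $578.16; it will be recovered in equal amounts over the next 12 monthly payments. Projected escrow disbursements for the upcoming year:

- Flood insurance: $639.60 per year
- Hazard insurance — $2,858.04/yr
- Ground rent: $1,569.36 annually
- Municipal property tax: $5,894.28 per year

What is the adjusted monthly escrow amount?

$961.62

Flood insurance — $639.60 annually
Hazard insurance — $2,858.04 annually
Ground rent — $1,569.36 annually
Municipal property tax — $5,894.28 annually
Yearly total = $639.60 + $2,858.04 + $1,569.36 + $5,894.28 = $10,961.28
Base monthly escrow = $10,961.28 / 12 = $913.44
Shortage per month = $578.16 / 12 = $48.18
New monthly escrow = $913.44 + $48.18 = $961.62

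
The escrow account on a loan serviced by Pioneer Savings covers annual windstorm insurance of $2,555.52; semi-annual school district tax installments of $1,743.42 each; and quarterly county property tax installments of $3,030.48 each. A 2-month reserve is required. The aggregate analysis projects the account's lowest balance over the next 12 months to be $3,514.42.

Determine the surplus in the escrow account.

$487.04

Windstorm insurance: $2,555.52 per year
School district tax: $1,743.42 × 2 = $3,486.84 per year
County property tax: $3,030.48 × 4 = $12,121.92 per year
Combined annual = $2,555.52 + $3,486.84 + $12,121.92 = $18,164.28
Monthly = $18,164.28 / 12 = $1,513.69
Cushion = 2 × $1,513.69 = $3,027.38
Surplus = $3,514.42 − $3,027.38 = $487.04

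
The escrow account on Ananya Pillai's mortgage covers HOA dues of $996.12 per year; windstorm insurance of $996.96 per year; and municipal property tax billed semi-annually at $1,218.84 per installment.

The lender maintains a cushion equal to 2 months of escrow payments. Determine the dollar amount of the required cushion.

HOA dues: $996.12
Windstorm insurance: $996.96
Municipal property tax: $1,218.84 × 2 = $2,437.68
Annual escrow total = $996.12 + $996.96 + $2,437.68 = $4,430.76
Monthly escrow = $4,430.76 / 12 = $369.23
Cushion = 2 × $369.23 = $738.46

$738.46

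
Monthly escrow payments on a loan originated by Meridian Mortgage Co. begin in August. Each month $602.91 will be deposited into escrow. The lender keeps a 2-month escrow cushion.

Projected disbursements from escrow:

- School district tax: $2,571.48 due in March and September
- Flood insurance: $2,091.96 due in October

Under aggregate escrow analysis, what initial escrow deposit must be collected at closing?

$4,060.53

Cushion = 2 × $602.91 = $1,205.82
Trial balance (start $0, +$602.91 each month, − disbursements):
  Aug: +$602.91 → $602.91
  Sep: +$602.91 − $2,571.48 → -$1,365.66
  Oct: +$602.91 − $2,091.96 → -$2,854.71
  Nov: +$602.91 → -$2,251.80
  Dec: +$602.91 → -$1,648.89
  Jan: +$602.91 → -$1,045.98
  Feb: +$602.91 → -$443.07
  Mar: +$602.91 − $2,571.48 → -$2,411.64
  Apr: +$602.91 → -$1,808.73
  May: +$602.91 → -$1,205.82
  Jun: +$602.91 → -$602.91
  Jul: +$602.91 → $0.00
Lowest trial balance = -$2,854.71 (Oct)
Initial deposit = cushion − low point = $1,205.82 − (-$2,854.71) = $4,060.53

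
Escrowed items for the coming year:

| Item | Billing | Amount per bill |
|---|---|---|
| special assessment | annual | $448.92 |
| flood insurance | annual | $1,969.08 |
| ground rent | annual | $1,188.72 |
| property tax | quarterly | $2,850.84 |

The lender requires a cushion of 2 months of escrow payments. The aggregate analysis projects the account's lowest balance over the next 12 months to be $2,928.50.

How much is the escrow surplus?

$426.82

Special assessment: $448.92 annually
Flood insurance: $1,969.08 annually
Ground rent: $1,188.72 annually
Property tax: $2,850.84 × 4 = $11,403.36 annually
Combined annual = $15,010.08
Base monthly escrow = $15,010.08 ÷ 12 = $1,250.84
Cushion = 2 × $1,250.84 = $2,501.68
Excess over cushion: $2,928.50 − $2,501.68 = $426.82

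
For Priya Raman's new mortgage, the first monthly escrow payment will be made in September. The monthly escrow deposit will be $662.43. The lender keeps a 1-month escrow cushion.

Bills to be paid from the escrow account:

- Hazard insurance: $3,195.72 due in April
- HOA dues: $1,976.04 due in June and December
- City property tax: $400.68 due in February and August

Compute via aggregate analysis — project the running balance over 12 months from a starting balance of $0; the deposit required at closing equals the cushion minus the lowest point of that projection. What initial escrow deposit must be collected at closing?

Cushion = 1 × $662.43 = $662.43
Trial balance (start $0, +$662.43 each month, − disbursements):
  Sep: +$662.43 → $662.43
  Oct: +$662.43 → $1,324.86
  Nov: +$662.43 → $1,987.29
  Dec: +$662.43 − $1,976.04 → $673.68
  Jan: +$662.43 → $1,336.11
  Feb: +$662.43 − $400.68 → $1,597.86
  Mar: +$662.43 → $2,260.29
  Apr: +$662.43 − $3,195.72 → -$273.00
  May: +$662.43 → $389.43
  Jun: +$662.43 − $1,976.04 → -$924.18
  Jul: +$662.43 → -$261.75
  Aug: +$662.43 − $400.68 → $0.00
Lowest trial balance = -$924.18 (Jun)
Initial deposit = cushion − low point = $662.43 − (-$924.18) = $1,586.61

$1,586.61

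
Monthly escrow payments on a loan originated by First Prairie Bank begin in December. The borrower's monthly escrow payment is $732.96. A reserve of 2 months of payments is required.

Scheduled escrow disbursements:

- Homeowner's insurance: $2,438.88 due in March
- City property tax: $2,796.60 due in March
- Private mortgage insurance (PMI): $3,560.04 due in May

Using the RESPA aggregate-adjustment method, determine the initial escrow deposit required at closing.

$5,863.68

Cushion = 2 × $732.96 = $1,465.92
Trial balance (start $0, +$732.96 each month, − disbursements):
  Dec: +$732.96 → $732.96
  Jan: +$732.96 → $1,465.92
  Feb: +$732.96 → $2,198.88
  Mar: +$732.96 − $5,235.48 → -$2,303.64
  Apr: +$732.96 → -$1,570.68
  May: +$732.96 − $3,560.04 → -$4,397.76
  Jun: +$732.96 → -$3,664.80
  Jul: +$732.96 → -$2,931.84
  Aug: +$732.96 → -$2,198.88
  Sep: +$732.96 → -$1,465.92
  Oct: +$732.96 → -$732.96
  Nov: +$732.96 → $0.00
Lowest trial balance = -$4,397.76 (May)
Initial deposit = cushion − low point = $1,465.92 − (-$4,397.76) = $5,863.68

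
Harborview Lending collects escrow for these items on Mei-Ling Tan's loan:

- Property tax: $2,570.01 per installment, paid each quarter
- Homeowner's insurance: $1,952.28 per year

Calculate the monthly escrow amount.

Property tax: $2,570.01 × 4 = $10,280.04 per year
Homeowner's insurance: $1,952.28 per year
Total per year = $10,280.04 + $1,952.28 = $12,232.32
Monthly escrow = $12,232.32 / 12 = $1,019.36

$1,019.36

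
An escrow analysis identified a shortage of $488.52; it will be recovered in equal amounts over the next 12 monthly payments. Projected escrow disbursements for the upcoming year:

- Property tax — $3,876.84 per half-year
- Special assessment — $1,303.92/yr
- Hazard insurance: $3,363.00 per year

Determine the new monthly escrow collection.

$1,075.76

Property tax = $3,876.84 × 2 = $7,753.68
Special assessment = $1,303.92
Hazard insurance = $3,363.00
Total annual escrow = $12,420.60
Base monthly escrow = $12,420.60 ÷ 12 = $1,035.05
Monthly shortage recovery: $488.52 ÷ 12 = $40.71
Adjusted monthly = $1,035.05 + $40.71 = $1,075.76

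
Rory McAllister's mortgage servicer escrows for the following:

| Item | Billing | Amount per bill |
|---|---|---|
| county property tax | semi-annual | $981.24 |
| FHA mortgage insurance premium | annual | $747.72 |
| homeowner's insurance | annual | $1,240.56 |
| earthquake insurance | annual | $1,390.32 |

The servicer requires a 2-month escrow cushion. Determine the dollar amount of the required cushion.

$890.18

County property tax: $981.24 × 2 = $1,962.48/yr
FHA mortgage insurance premium: $747.72/yr
Homeowner's insurance: $1,240.56/yr
Earthquake insurance: $1,390.32/yr
Annual escrow total = $5,341.08
Monthly = $5,341.08 / 12 = $445.09
Required cushion = 2 × $445.09 = $890.18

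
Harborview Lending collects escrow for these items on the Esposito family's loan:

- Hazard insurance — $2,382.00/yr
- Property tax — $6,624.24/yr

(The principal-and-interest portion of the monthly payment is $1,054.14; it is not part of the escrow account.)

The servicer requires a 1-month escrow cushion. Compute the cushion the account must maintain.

Hazard insurance: $2,382.00/yr
Property tax: $6,624.24/yr
Yearly total = $9,006.24
Monthly = $9,006.24 / 12 = $750.52
Reserve = 1 × $750.52 = $750.52

$750.52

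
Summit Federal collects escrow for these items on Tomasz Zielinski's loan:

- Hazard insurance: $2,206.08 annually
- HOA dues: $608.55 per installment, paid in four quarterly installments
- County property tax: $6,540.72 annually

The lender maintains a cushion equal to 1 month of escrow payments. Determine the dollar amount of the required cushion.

$931.75

Hazard insurance — $2,206.08/yr
HOA dues — $608.55 × 4 = $2,434.20/yr
County property tax — $6,540.72/yr
Annual escrow total = $11,181.00
Monthly = $11,181.00 / 12 = $931.75
Required cushion = 1 × $931.75 = $931.75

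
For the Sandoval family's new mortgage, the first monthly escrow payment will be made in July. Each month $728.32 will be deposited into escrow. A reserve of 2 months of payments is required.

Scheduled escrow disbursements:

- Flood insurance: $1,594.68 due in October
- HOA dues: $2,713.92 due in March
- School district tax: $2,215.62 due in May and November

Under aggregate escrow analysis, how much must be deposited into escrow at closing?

Cushion = 2 × $728.32 = $1,456.64
Trial balance (start $0, +$728.32 each month, − disbursements):
  Jul: +$728.32 → $728.32
  Aug: +$728.32 → $1,456.64
  Sep: +$728.32 → $2,184.96
  Oct: +$728.32 − $1,594.68 → $1,318.60
  Nov: +$728.32 − $2,215.62 → -$168.70
  Dec: +$728.32 → $559.62
  Jan: +$728.32 → $1,287.94
  Feb: +$728.32 → $2,016.26
  Mar: +$728.32 − $2,713.92 → $30.66
  Apr: +$728.32 → $758.98
  May: +$728.32 − $2,215.62 → -$728.32
  Jun: +$728.32 → $0.00
Lowest trial balance = -$728.32 (May)
Initial deposit = cushion − low point = $1,456.64 − (-$728.32) = $2,184.96

$2,184.96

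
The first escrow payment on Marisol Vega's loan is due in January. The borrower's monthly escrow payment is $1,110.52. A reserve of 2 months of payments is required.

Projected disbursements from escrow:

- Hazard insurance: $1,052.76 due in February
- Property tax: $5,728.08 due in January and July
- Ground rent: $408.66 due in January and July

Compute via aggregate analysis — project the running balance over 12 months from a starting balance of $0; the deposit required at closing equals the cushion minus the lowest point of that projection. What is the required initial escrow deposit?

Cushion = 2 × $1,110.52 = $2,221.04
Trial balance (start $0, +$1,110.52 each month, − disbursements):
  Jan: +$1,110.52 − $6,136.74 → -$5,026.22
  Feb: +$1,110.52 − $1,052.76 → -$4,968.46
  Mar: +$1,110.52 → -$3,857.94
  Apr: +$1,110.52 → -$2,747.42
  May: +$1,110.52 → -$1,636.90
  Jun: +$1,110.52 → -$526.38
  Jul: +$1,110.52 − $6,136.74 → -$5,552.60
  Aug: +$1,110.52 → -$4,442.08
  Sep: +$1,110.52 → -$3,331.56
  Oct: +$1,110.52 → -$2,221.04
  Nov: +$1,110.52 → -$1,110.52
  Dec: +$1,110.52 → $0.00
Lowest trial balance = -$5,552.60 (Jul)
Initial deposit = cushion − low point = $2,221.04 − (-$5,552.60) = $7,773.64

$7,773.64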